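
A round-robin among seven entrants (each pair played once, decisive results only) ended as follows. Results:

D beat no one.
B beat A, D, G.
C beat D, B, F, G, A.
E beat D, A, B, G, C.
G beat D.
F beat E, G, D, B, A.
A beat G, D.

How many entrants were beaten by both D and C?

0

D beat: no one.
C beat: A, B, D, F, G.
No one was beaten by both.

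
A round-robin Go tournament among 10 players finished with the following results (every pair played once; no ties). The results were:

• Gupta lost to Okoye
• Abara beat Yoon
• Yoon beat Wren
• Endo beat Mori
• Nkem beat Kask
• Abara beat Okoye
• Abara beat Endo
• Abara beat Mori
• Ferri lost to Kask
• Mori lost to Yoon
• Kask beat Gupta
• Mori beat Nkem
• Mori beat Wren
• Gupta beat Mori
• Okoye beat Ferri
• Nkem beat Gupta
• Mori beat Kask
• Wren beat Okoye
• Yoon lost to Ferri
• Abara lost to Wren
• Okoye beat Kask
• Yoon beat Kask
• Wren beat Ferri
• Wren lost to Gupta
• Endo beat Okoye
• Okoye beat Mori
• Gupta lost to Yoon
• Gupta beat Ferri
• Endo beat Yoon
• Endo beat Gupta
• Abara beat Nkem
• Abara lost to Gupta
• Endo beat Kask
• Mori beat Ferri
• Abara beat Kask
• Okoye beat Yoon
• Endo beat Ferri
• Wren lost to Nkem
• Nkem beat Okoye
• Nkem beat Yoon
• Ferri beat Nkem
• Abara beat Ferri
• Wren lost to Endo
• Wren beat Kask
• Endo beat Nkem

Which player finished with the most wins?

Win totals: Ferri 2, Okoye 5, Nkem 5, Abara 7, Gupta 4, Yoon 4, Mori 4, Kask 2, Wren 4, Endo 8.
Endo leads with 8 wins (next highest: 7).

Endo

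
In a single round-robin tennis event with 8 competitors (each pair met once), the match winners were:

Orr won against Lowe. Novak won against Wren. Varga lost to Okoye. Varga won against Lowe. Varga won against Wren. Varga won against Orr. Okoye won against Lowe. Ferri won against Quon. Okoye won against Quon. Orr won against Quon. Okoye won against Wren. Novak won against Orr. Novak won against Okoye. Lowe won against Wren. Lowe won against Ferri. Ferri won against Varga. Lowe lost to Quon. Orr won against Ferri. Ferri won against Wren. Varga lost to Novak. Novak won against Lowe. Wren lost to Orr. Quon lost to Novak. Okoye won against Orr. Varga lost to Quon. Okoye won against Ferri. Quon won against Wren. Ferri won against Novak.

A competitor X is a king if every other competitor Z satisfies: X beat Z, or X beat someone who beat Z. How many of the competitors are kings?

3

Orr cannot reach Okoye in two steps.
Quon cannot reach Novak, Okoye in two steps.
Lowe cannot reach Orr, Okoye in two steps.
Ferri reaches everyone (king).
Novak reaches everyone (king).
Wren cannot reach Orr, Quon, Lowe, Ferri, Novak, Okoye, Varga in two steps.
Okoye reaches everyone (king).
Varga cannot reach Novak, Okoye in two steps.
Kings: Ferri, Novak, Okoye — 3.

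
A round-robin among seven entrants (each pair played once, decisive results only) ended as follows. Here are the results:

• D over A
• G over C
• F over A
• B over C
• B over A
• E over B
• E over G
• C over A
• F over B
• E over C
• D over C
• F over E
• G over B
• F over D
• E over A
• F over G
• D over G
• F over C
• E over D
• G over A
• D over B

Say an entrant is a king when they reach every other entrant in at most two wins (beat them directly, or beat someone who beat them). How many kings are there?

A cannot reach B, C, D, E, F, G in two steps.
B cannot reach D, E, F, G in two steps.
C cannot reach B, D, E, F, G in two steps.
D cannot reach E, F in two steps.
E cannot reach F in two steps.
F reaches everyone (king).
G cannot reach D, E, F in two steps.
Kings: F — 1.

1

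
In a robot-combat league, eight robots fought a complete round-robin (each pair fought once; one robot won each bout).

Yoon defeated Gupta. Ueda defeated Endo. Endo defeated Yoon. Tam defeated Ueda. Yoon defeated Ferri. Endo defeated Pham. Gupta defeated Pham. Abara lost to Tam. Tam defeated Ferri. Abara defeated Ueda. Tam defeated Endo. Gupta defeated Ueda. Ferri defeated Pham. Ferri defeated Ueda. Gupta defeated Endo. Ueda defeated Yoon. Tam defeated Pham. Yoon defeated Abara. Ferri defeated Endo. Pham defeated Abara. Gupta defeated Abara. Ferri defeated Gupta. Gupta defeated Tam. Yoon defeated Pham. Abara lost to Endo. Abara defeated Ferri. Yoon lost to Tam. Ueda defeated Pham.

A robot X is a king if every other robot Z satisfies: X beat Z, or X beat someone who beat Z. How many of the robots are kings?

Yoon reaches everyone (king).
Ueda cannot reach Tam in two steps.
Tam reaches everyone (king).
Abara cannot reach Tam in two steps.
Endo cannot reach Tam in two steps.
Gupta reaches everyone (king).
Pham cannot reach Yoon, Tam, Endo, Gupta in two steps.
Ferri reaches everyone (king).
Kings: Yoon, Tam, Gupta, Ferri — 4.

4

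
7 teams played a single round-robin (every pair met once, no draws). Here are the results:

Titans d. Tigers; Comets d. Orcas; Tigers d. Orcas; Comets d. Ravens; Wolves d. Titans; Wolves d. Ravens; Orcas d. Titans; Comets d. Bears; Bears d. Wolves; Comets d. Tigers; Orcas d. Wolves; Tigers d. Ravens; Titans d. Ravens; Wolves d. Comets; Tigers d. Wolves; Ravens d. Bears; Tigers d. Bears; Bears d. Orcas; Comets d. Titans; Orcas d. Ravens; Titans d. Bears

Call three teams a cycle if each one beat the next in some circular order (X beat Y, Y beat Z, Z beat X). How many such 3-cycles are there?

9

Win totals: Tigers 4, Titans 3, Wolves 3, Ravens 1, Bears 2, Comets 5, Orcas 3.
A team with w wins dominates both others in C(w,2) triples; summing gives 6 + 3 + 3 + 0 + 1 + 10 + 3 = 26 transitive triples.
Total triples C(7,3) = 35, so cyclic triples = 35 − 26 = 9.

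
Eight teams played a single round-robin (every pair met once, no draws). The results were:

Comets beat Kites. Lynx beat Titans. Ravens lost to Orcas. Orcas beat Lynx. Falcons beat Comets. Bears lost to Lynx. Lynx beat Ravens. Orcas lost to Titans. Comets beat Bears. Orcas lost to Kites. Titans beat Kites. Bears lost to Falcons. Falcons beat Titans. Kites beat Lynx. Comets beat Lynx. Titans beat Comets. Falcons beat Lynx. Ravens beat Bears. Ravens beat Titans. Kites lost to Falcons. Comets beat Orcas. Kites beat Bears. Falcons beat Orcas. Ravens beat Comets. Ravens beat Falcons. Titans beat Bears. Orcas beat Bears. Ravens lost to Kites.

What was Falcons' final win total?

Falcons' results: beat Titans, Bears, Lynx, Kites, Orcas, Comets; lost to Ravens.
That is 6 wins.

6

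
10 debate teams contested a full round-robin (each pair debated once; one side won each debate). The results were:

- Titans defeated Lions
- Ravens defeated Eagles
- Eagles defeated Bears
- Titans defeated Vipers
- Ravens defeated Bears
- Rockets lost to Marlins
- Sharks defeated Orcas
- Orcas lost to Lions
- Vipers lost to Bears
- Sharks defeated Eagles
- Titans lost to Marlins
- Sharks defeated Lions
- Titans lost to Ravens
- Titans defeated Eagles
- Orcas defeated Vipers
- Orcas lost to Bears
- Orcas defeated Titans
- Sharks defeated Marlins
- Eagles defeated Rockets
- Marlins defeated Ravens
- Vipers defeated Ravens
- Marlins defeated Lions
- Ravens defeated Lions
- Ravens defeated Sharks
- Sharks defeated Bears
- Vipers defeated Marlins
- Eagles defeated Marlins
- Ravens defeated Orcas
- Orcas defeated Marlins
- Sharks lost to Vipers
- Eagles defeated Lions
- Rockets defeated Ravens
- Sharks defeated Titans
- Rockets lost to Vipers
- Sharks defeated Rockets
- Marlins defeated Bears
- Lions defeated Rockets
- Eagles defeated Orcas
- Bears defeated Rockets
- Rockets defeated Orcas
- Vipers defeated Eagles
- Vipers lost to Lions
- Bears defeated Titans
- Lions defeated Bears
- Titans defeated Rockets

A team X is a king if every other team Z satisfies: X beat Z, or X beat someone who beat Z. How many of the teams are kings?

Bears reaches everyone (king).
Lions reaches everyone (king).
Vipers reaches everyone (king).
Sharks reaches everyone (king).
Marlins reaches everyone (king).
Titans reaches everyone (king).
Rockets reaches everyone (king).
Eagles cannot reach Sharks in two steps.
Orcas reaches everyone (king).
Ravens reaches everyone (king).
Kings: Bears, Lions, Vipers, Sharks, Marlins, Titans, Rockets, Orcas, Ravens — 9.

9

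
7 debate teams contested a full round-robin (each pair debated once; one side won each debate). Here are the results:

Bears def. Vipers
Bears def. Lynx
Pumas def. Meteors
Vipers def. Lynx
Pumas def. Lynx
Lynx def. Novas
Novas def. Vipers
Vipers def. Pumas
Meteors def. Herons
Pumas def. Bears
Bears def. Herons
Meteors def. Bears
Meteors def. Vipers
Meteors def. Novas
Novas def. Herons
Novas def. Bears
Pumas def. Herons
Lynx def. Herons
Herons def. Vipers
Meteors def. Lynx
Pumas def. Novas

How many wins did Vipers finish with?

Vipers' results: beat Pumas, Lynx; lost to Bears, Meteors, Herons, Novas.
That is 2 wins.

2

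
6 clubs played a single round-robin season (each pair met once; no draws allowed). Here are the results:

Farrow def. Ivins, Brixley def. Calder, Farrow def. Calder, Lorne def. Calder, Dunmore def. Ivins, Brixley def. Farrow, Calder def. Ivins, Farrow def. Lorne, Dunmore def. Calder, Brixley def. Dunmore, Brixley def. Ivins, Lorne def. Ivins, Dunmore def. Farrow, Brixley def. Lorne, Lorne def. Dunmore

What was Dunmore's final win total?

3

Dunmore's results: beat Farrow, Calder, Ivins; lost to Brixley, Lorne.
That is 3 wins.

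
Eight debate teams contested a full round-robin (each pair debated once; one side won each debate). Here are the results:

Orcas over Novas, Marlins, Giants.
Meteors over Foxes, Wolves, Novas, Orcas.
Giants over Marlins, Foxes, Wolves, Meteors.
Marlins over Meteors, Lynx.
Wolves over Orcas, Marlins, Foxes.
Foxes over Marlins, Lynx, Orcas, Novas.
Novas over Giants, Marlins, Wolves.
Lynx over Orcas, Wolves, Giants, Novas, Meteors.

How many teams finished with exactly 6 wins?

Win totals: Foxes 4, Lynx 5, Meteors 4, Orcas 3, Wolves 3, Novas 3, Marlins 2, Giants 4.
No team has exactly 6 wins.

0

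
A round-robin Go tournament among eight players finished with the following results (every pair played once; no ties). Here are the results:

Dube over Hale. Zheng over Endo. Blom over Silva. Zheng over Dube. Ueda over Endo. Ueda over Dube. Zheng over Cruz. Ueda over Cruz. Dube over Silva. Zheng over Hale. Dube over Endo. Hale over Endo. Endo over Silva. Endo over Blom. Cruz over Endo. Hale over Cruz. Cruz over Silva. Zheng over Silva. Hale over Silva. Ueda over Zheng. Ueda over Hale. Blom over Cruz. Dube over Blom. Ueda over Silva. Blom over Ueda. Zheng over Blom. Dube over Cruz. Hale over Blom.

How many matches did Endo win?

2

Endo's results: beat Blom, Silva; lost to Hale, Ueda, Zheng, Cruz, Dube.
That is 2 wins.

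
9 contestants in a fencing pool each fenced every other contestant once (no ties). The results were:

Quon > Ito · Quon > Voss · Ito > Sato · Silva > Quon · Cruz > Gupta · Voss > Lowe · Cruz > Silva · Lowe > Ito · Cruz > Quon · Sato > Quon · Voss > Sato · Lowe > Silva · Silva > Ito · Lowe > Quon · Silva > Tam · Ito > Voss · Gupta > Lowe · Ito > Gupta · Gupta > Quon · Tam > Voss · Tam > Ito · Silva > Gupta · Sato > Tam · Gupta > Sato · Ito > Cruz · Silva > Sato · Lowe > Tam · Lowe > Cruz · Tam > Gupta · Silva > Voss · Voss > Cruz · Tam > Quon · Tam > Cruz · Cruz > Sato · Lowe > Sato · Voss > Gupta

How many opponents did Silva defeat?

6

Silva's results: beat Gupta, Ito, Voss, Tam, Sato, Quon; lost to Lowe, Cruz.
That is 6 wins.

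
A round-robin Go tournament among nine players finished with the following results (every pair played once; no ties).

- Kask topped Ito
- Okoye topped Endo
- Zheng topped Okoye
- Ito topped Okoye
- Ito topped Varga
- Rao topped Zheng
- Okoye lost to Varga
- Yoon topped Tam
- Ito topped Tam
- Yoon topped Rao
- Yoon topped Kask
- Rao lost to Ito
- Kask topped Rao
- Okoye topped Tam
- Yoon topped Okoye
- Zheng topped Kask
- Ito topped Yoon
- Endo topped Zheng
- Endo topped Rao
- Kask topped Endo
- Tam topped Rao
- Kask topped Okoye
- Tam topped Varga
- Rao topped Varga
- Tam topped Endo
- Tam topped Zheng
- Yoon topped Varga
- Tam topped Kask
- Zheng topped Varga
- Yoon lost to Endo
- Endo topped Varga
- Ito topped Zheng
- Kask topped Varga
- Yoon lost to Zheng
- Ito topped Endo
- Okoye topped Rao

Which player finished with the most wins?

Win totals: Varga 1, Ito 7, Endo 4, Tam 5, Kask 5, Yoon 5, Okoye 3, Zheng 4, Rao 2.
Ito leads with 7 wins (next highest: 5).

Ito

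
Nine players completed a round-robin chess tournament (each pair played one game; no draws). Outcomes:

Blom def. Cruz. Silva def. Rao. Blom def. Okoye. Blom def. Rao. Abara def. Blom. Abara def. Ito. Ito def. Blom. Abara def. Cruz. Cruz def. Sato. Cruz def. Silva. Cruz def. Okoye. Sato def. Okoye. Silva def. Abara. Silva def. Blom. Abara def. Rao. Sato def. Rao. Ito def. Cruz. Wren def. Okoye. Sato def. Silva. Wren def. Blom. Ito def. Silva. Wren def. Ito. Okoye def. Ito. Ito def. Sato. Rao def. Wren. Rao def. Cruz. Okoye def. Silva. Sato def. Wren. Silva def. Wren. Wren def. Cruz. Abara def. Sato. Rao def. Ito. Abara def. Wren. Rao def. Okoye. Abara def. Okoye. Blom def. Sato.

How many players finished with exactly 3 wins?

1

Win totals: Okoye 2, Blom 4, Sato 4, Abara 7, Rao 4, Cruz 3, Wren 4, Ito 4, Silva 4.
Exactly 3: Cruz — 1 player.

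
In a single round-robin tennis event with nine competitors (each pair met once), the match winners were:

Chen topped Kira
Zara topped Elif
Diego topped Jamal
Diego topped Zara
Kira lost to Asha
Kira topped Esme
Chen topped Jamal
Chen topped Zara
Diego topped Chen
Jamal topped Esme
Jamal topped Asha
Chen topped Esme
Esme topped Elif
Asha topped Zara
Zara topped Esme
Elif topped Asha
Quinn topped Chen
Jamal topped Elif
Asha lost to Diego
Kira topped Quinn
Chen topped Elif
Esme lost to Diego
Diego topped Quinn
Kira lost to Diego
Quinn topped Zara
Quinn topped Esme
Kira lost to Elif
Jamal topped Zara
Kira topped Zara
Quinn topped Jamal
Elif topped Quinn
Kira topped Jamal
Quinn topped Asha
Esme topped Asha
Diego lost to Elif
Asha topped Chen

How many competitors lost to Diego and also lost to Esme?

Diego beat: Kira, Quinn, Jamal, Esme, Chen, Asha, Zara.
Esme beat: Asha, Elif.
Both beat: Asha — 1.

1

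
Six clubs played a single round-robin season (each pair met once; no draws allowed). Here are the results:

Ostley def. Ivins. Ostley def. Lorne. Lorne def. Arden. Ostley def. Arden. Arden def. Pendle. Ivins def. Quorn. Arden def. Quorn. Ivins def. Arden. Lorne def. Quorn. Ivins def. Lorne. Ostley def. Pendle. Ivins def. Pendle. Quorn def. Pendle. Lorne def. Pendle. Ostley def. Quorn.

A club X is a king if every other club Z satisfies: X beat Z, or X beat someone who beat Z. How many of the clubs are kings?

1

Lorne cannot reach Ivins, Ostley in two steps.
Ivins cannot reach Ostley in two steps.
Ostley reaches everyone (king).
Quorn cannot reach Lorne, Ivins, Ostley, Arden in two steps.
Arden cannot reach Lorne, Ivins, Ostley in two steps.
Pendle cannot reach Lorne, Ivins, Ostley, Quorn, Arden in two steps.
Kings: Ostley — 1.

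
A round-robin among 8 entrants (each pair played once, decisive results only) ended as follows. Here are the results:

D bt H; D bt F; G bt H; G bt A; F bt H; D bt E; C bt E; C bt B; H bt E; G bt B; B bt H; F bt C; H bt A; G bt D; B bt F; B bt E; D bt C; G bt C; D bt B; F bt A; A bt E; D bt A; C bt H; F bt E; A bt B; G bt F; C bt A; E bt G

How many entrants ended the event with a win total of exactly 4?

2

Win totals: A 2, B 3, C 4, D 6, E 1, F 4, G 6, H 2.
Exactly 4: C, F — 2 entrants.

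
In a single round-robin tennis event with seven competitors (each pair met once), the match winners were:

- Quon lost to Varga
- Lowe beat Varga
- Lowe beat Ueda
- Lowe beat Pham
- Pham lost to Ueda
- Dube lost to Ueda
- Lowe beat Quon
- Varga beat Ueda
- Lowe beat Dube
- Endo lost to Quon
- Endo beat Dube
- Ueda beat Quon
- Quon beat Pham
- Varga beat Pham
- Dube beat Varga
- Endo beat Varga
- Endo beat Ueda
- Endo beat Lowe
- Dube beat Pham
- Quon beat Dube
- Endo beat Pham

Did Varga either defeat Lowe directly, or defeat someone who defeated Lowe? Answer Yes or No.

No

Varga did not beat Lowe directly.
Varga beat Pham, Ueda, Quon, but each of them lost to Lowe. No two-step path.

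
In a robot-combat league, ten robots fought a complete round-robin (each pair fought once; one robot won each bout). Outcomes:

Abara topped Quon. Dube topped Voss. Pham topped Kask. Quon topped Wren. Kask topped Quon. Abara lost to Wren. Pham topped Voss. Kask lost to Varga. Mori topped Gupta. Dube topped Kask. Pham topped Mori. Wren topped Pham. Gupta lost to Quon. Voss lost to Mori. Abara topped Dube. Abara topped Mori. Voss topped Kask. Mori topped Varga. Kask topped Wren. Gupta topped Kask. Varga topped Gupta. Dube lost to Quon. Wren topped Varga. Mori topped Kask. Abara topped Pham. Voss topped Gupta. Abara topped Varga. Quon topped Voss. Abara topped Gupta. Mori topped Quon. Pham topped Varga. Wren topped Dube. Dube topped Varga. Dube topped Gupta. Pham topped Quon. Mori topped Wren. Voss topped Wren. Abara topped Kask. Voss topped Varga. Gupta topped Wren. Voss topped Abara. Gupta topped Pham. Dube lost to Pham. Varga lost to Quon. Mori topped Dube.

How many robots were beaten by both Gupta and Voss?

2

Gupta beat: Pham, Kask, Wren.
Voss beat: Kask, Varga, Abara, Wren, Gupta.
Both beat: Kask, Wren — 2.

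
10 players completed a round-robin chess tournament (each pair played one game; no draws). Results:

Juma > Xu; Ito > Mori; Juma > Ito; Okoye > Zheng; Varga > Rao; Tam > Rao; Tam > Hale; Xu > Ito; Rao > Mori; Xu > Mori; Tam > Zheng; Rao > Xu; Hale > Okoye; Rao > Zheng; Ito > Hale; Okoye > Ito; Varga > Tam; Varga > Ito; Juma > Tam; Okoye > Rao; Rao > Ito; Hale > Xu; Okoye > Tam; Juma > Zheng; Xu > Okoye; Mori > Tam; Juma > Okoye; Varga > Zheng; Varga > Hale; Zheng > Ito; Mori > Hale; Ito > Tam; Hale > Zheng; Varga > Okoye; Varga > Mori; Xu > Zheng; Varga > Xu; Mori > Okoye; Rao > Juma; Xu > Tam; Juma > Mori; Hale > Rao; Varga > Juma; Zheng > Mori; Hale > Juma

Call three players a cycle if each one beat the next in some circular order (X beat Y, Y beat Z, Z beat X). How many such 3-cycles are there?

Win totals: Xu 5, Rao 5, Ito 3, Juma 6, Mori 3, Zheng 2, Okoye 4, Varga 9, Tam 3, Hale 5.
A player with w wins dominates both others in C(w,2) triples; summing gives 10 + 10 + 3 + 15 + 3 + 1 + 6 + 36 + 3 + 10 = 97 transitive triples.
Total triples C(10,3) = 120, so cyclic triples = 120 − 97 = 23.

23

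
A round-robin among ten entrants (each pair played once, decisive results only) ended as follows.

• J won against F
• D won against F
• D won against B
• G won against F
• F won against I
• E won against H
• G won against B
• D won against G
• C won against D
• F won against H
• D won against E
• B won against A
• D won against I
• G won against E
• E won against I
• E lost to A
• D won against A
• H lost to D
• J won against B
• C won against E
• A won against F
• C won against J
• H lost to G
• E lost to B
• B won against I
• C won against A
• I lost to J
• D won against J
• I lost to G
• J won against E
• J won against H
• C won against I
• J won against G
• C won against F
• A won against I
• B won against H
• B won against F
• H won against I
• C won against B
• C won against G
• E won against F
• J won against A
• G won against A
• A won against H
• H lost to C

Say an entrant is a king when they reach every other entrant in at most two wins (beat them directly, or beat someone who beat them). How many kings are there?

1

A cannot reach B, C, D, G, J in two steps.
B cannot reach C, D, G, J in two steps.
C reaches everyone (king).
D cannot reach C in two steps.
E cannot reach A, B, C, D, G, J in two steps.
F cannot reach A, B, C, D, E, G, J in two steps.
G cannot reach C, D, J in two steps.
H cannot reach A, B, C, D, E, F, G, J in two steps.
I cannot reach A, B, C, D, E, F, G, H, J in two steps.
J cannot reach C, D in two steps.
Kings: C — 1.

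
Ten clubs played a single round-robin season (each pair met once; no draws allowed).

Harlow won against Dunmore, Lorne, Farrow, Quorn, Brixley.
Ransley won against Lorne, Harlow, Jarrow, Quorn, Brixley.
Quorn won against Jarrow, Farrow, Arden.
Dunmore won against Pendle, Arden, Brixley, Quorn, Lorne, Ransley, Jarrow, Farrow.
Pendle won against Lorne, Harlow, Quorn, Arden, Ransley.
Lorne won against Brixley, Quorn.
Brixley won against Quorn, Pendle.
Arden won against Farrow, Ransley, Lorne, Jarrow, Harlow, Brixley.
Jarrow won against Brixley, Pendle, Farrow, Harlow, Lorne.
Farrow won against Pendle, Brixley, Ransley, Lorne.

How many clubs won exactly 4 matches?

Win totals: Quorn 3, Lorne 2, Arden 6, Pendle 5, Farrow 4, Dunmore 8, Jarrow 5, Brixley 2, Harlow 5, Ransley 5.
Exactly 4: Farrow — 1 club.

1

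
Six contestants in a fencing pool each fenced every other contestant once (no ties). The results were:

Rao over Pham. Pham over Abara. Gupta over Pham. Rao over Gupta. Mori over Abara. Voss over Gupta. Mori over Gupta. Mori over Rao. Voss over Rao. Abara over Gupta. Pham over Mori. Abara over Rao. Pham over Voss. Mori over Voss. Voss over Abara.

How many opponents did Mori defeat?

Mori's results: beat Voss, Abara, Gupta, Rao; lost to Pham.
That is 4 wins.

4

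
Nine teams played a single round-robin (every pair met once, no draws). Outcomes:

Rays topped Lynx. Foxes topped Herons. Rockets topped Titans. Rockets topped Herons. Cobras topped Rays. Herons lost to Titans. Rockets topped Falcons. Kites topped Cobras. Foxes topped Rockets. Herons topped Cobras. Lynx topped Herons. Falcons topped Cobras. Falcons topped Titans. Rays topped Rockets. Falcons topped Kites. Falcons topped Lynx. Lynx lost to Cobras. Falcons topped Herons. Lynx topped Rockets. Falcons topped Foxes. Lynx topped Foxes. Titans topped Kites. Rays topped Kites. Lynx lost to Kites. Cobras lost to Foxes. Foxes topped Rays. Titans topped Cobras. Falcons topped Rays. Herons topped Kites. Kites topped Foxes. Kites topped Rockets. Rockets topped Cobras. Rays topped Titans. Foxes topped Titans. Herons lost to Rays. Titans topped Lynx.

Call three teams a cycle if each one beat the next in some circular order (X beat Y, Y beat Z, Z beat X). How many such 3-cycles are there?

20

Win totals: Kites 4, Foxes 5, Titans 4, Herons 2, Lynx 3, Falcons 7, Rays 5, Cobras 2, Rockets 4.
A team with w wins dominates both others in C(w,2) triples; summing gives 6 + 10 + 6 + 1 + 3 + 21 + 10 + 1 + 6 = 64 transitive triples.
Total triples C(9,3) = 84, so cyclic triples = 84 − 64 = 20.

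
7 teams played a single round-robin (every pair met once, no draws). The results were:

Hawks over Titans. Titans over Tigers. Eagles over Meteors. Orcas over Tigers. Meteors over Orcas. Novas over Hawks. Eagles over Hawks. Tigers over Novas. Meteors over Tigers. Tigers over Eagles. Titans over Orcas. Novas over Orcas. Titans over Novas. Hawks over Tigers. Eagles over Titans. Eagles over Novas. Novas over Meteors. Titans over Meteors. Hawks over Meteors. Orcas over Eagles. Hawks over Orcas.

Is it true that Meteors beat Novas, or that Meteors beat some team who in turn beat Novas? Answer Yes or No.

Yes

Meteors did not beat Novas directly.
Meteors beat Orcas, Tigers. Of those, Tigers beat Novas.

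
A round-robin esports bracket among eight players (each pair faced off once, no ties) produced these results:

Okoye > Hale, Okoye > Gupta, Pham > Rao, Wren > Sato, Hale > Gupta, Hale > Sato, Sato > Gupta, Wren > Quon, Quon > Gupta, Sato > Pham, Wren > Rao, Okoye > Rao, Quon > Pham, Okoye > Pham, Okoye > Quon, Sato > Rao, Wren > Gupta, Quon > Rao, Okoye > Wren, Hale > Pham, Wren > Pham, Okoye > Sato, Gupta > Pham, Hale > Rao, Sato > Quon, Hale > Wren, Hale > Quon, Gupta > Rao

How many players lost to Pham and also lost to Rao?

0

Pham beat: Rao.
Rao beat: no one.
No one was beaten by both.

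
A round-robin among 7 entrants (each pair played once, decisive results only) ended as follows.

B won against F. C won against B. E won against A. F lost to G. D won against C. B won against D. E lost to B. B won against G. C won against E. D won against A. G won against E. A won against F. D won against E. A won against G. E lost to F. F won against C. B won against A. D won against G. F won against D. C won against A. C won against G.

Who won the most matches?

Win totals: A 2, B 5, C 4, D 4, E 1, F 3, G 2.
B leads with 5 wins (next highest: 4).

B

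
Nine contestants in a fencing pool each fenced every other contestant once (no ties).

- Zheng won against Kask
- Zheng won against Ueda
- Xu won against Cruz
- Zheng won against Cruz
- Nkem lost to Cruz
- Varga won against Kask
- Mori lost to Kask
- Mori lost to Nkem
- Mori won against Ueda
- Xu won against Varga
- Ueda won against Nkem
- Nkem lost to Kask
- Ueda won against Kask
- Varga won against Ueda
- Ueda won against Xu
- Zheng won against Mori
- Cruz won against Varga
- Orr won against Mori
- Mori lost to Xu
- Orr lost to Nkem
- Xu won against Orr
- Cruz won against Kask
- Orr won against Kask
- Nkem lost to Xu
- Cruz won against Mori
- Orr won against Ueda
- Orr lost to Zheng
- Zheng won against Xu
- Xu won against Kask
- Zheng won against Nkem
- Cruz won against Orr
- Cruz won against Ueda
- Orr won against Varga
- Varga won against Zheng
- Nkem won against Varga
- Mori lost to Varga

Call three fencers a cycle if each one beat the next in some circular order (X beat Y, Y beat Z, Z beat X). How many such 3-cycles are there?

14

Win totals: Zheng 7, Xu 6, Kask 2, Cruz 6, Ueda 3, Nkem 3, Mori 1, Varga 4, Orr 4.
A fencer with w wins dominates both others in C(w,2) triples; summing gives 21 + 15 + 1 + 15 + 3 + 3 + 0 + 6 + 6 = 70 transitive triples.
Total triples C(9,3) = 84, so cyclic triples = 84 − 70 = 14.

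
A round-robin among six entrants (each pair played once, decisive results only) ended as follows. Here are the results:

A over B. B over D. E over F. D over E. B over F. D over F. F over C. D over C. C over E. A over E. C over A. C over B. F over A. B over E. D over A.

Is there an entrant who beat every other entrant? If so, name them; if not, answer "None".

None

Highest win total is D with 4 (out of 5 possible).
D lost to B, so no entrant went undefeated.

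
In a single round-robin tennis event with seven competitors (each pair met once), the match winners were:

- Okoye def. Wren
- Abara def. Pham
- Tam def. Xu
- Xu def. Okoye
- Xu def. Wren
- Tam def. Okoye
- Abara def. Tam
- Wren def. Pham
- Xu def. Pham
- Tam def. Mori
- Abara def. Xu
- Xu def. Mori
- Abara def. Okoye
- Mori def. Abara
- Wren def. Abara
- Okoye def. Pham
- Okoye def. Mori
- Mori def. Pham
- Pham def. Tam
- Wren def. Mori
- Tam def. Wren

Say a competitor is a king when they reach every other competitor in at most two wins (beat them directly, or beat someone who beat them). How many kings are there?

Abara reaches everyone (king).
Tam reaches everyone (king).
Okoye cannot reach Xu in two steps.
Xu reaches everyone (king).
Mori cannot reach Wren in two steps.
Pham cannot reach Abara in two steps.
Wren reaches everyone (king).
Kings: Abara, Tam, Xu, Wren — 4.

4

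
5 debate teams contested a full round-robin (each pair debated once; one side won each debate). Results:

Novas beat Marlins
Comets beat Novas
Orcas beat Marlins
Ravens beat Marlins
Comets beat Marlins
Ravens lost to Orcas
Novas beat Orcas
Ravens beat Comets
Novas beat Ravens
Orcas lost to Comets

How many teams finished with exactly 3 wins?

Win totals: Marlins 0, Novas 3, Comets 3, Orcas 2, Ravens 2.
Exactly 3: Novas, Comets — 2 teams.

2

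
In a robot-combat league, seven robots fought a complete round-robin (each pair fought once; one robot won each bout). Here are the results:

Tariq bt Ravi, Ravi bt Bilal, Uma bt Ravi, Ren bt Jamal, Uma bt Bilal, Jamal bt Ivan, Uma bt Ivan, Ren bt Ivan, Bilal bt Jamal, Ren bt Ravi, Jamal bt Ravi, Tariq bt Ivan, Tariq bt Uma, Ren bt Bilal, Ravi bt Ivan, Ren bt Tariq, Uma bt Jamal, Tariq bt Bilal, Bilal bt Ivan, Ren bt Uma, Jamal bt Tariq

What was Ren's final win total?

6

Ren's results: beat Jamal, Tariq, Uma, Ivan, Ravi, Bilal; lost to no one.
That is 6 wins.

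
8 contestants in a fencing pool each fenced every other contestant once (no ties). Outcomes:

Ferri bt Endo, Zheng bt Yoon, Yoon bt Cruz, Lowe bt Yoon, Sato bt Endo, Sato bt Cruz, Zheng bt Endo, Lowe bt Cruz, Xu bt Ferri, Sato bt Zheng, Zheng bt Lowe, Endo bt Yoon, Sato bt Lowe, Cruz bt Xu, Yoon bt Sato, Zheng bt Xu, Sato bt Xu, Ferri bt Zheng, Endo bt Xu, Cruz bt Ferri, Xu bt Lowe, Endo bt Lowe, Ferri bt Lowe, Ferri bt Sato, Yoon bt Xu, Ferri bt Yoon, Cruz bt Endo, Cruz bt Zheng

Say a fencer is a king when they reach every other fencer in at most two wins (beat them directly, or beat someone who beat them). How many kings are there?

7

Lowe reaches everyone (king).
Endo cannot reach Zheng in two steps.
Ferri reaches everyone (king).
Zheng reaches everyone (king).
Xu reaches everyone (king).
Sato reaches everyone (king).
Cruz reaches everyone (king).
Yoon reaches everyone (king).
Kings: Lowe, Ferri, Zheng, Xu, Sato, Cruz, Yoon — 7.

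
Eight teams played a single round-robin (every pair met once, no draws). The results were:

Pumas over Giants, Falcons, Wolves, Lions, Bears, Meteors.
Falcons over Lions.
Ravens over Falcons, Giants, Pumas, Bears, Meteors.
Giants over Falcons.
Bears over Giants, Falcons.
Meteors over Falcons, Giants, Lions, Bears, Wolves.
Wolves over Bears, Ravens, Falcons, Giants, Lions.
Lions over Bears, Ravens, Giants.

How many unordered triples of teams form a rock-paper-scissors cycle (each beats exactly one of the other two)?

7

Win totals: Giants 1, Falcons 1, Ravens 5, Lions 3, Wolves 5, Bears 2, Meteors 5, Pumas 6.
A team with w wins dominates both others in C(w,2) triples; summing gives 0 + 0 + 10 + 3 + 10 + 1 + 10 + 15 = 49 transitive triples.
Total triples C(8,3) = 56, so cyclic triples = 56 − 49 = 7.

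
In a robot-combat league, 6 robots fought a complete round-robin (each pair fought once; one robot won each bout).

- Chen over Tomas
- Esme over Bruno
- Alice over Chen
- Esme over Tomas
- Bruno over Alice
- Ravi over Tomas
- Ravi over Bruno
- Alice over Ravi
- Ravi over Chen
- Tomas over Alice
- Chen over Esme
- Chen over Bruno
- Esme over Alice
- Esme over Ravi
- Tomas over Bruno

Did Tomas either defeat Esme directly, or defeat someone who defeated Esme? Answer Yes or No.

Tomas did not beat Esme directly.
Tomas beat Bruno, Alice, but each of them lost to Esme. No two-step path.

No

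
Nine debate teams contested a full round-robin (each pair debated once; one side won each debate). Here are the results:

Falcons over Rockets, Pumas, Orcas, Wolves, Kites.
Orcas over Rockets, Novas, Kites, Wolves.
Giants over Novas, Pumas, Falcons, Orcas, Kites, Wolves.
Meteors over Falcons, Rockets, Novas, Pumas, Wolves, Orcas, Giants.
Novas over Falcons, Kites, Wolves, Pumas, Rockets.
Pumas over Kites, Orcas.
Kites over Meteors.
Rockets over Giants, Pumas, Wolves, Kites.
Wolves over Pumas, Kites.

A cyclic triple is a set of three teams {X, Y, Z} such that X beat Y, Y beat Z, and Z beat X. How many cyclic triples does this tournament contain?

14

Win totals: Giants 6, Rockets 4, Pumas 2, Wolves 2, Meteors 7, Falcons 5, Kites 1, Orcas 4, Novas 5.
A team with w wins dominates both others in C(w,2) triples; summing gives 15 + 6 + 1 + 1 + 21 + 10 + 0 + 6 + 10 = 70 transitive triples.
Total triples C(9,3) = 84, so cyclic triples = 84 − 70 = 14.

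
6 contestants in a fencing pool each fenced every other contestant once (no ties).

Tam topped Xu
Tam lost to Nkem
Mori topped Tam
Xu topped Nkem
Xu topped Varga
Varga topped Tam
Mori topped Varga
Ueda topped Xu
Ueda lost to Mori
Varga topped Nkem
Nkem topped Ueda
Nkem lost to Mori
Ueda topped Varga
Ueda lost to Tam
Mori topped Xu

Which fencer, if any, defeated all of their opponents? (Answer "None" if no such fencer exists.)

Mori has 5 wins out of 5 opponents — a perfect record.

Mori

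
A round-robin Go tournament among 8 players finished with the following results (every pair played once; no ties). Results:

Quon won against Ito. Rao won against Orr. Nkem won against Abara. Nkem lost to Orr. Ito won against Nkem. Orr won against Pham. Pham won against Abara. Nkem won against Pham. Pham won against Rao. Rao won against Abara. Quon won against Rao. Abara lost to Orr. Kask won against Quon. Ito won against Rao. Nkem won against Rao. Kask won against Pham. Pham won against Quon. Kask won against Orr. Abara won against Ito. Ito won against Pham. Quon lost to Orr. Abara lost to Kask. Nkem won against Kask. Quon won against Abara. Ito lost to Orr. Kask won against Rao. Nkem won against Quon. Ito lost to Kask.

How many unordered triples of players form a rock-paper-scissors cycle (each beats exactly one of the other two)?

11

Win totals: Abara 1, Nkem 5, Orr 5, Pham 3, Kask 6, Quon 3, Rao 2, Ito 3.
A player with w wins dominates both others in C(w,2) triples; summing gives 0 + 10 + 10 + 3 + 15 + 3 + 1 + 3 = 45 transitive triples.
Total triples C(8,3) = 56, so cyclic triples = 56 − 45 = 11.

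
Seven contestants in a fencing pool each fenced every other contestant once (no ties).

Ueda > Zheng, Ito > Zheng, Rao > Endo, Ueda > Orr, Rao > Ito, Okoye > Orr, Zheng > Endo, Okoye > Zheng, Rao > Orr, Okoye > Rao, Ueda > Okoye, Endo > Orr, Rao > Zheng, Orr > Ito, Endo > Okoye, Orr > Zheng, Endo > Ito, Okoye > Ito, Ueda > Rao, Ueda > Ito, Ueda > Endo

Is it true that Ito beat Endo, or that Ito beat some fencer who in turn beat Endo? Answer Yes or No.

Ito did not beat Endo directly.
Ito beat Zheng. Of those, Zheng beat Endo.

Yes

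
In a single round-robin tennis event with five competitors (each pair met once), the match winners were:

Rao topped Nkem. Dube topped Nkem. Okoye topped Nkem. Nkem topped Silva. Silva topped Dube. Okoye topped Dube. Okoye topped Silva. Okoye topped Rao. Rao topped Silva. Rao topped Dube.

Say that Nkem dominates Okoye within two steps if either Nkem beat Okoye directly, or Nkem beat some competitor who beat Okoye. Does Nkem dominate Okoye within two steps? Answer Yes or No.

No

Nkem did not beat Okoye directly.
Nkem beat Silva, but each of them lost to Okoye. No two-step path.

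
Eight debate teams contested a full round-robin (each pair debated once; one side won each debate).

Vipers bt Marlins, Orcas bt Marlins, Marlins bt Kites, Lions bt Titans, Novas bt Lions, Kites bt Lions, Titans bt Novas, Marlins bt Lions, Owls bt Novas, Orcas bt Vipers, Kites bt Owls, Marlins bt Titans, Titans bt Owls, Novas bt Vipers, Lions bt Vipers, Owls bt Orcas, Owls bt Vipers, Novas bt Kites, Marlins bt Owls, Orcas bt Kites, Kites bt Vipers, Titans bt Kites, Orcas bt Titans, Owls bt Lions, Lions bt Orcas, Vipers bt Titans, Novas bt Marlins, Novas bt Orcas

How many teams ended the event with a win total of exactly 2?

Win totals: Kites 3, Vipers 2, Lions 3, Titans 3, Novas 5, Marlins 4, Owls 4, Orcas 4.
Exactly 2: Vipers — 1 team.

1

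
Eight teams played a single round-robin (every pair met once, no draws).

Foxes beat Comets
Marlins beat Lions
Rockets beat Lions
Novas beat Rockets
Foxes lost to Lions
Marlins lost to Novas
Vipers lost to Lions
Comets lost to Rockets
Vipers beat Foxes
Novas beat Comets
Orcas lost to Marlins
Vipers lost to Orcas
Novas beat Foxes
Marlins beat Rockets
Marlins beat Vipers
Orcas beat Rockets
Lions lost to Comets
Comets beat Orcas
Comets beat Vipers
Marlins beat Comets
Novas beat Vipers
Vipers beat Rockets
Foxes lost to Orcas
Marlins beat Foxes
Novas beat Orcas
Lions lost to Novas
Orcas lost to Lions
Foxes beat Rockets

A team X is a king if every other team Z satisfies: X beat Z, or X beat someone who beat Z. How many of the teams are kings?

1

Rockets cannot reach Marlins, Novas in two steps.
Comets cannot reach Marlins, Novas in two steps.
Foxes cannot reach Marlins, Novas in two steps.
Orcas cannot reach Marlins, Novas in two steps.
Marlins cannot reach Novas in two steps.
Vipers cannot reach Orcas, Marlins, Novas in two steps.
Novas reaches everyone (king).
Lions cannot reach Marlins, Novas in two steps.
Kings: Novas — 1.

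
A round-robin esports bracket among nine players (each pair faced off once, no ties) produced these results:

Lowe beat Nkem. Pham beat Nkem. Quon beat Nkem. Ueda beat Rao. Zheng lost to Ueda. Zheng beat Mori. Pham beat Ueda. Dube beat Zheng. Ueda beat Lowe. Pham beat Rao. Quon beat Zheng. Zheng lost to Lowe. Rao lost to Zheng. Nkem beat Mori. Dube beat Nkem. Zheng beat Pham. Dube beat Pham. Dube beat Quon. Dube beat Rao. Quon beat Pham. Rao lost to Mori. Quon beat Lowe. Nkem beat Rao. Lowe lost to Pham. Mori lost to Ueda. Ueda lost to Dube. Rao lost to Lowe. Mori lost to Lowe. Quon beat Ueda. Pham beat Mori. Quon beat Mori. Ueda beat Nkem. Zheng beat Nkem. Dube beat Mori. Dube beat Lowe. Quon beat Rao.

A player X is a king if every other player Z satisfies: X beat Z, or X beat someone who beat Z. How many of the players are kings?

Quon cannot reach Dube in two steps.
Mori cannot reach Quon, Zheng, Dube, Nkem, Ueda, Pham, Lowe in two steps.
Zheng cannot reach Quon, Dube in two steps.
Rao cannot reach Quon, Mori, Zheng, Dube, Nkem, Ueda, Pham, Lowe in two steps.
Dube reaches everyone (king).
Nkem cannot reach Quon, Zheng, Dube, Ueda, Pham, Lowe in two steps.
Ueda cannot reach Quon, Dube in two steps.
Pham cannot reach Quon, Dube in two steps.
Lowe cannot reach Quon, Dube, Ueda in two steps.
Kings: Dube — 1.

1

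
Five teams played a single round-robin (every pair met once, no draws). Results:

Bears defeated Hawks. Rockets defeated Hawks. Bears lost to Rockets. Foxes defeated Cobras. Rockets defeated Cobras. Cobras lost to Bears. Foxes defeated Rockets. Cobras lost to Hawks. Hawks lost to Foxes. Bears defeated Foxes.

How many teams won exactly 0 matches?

Win totals: Foxes 3, Bears 3, Hawks 1, Cobras 0, Rockets 3.
Exactly 0: Cobras — 1 team.

1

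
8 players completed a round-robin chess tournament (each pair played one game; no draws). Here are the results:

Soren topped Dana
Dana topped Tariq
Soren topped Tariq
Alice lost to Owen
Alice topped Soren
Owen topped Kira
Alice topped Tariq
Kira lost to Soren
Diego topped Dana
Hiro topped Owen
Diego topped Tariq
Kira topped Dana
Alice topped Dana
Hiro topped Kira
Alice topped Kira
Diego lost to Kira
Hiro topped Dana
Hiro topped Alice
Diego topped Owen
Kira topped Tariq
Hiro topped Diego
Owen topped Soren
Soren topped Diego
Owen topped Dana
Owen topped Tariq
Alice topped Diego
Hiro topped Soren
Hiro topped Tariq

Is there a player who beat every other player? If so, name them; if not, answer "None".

Hiro

Hiro has 7 wins out of 7 opponents — a perfect record.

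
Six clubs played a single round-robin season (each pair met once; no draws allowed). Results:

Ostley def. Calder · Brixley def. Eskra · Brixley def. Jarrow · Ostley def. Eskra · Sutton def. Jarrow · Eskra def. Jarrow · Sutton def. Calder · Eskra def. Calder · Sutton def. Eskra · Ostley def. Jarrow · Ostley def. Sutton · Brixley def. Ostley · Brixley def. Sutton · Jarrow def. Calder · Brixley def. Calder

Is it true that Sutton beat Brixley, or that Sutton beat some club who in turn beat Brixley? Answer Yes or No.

No

Sutton did not beat Brixley directly.
Sutton beat Eskra, Calder, Jarrow, but each of them lost to Brixley. No two-step path.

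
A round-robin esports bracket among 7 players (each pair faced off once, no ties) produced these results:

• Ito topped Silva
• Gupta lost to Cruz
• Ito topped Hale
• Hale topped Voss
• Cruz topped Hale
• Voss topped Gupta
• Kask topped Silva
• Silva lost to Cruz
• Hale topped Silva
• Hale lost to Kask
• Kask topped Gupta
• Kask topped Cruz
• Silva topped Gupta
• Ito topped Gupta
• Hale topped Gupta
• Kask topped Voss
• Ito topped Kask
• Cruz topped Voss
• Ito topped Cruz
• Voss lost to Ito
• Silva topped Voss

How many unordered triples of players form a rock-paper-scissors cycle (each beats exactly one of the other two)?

Win totals: Gupta 0, Cruz 4, Ito 6, Kask 5, Voss 1, Silva 2, Hale 3.
A player with w wins dominates both others in C(w,2) triples; summing gives 0 + 6 + 15 + 10 + 0 + 1 + 3 = 35 transitive triples.
Total triples C(7,3) = 35, so cyclic triples = 35 − 35 = 0.

0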